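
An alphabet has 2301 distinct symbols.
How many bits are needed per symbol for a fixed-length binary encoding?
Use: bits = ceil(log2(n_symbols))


log2(2301) = 11.168
Bracket: 2^11 = 2048 < 2301 <= 2^12 = 4096
So ceil(log2(2301)) = 12

bits = ceil(log2(2301)) = ceil(11.168) = 12 bits


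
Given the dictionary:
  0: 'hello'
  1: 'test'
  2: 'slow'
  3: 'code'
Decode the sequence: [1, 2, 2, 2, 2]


Look up each index in the dictionary:
  1 -> 'test'
  2 -> 'slow'
  2 -> 'slow'
  2 -> 'slow'
  2 -> 'slow'

Decoded: "test slow slow slow slow"


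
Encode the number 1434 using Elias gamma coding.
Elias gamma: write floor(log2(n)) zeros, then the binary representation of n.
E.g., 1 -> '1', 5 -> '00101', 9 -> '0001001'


num_bits = floor(log2(1434)) + 1 = 11
leading_zeros = num_bits - 1 = 10
binary(1434) = 10110011010

Elias gamma(1434) = '0000000000' + '10110011010' = 000000000010110011010 (21 bits)


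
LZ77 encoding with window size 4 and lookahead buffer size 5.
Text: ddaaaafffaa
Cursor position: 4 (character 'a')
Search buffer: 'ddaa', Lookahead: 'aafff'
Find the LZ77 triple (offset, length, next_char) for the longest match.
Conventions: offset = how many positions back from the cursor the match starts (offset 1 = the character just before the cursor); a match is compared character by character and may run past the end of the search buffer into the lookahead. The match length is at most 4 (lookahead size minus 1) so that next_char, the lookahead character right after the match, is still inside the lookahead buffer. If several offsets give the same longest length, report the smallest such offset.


Try each offset into the search buffer:
  offset=1 (pos 3, char 'a'): match length 2
  offset=2 (pos 2, char 'a'): match length 2
  offset=3 (pos 1, char 'd'): match length 0
  offset=4 (pos 0, char 'd'): match length 0
Longest match has length 2, found at offsets 1, 2; take the smallest, offset 1.
next_char = character at position 4 + 2 = 6 -> 'f'

Best match: offset=1, length=2 (matching 'aa' starting at position 3)
LZ77 triple: (1, 2, 'f')


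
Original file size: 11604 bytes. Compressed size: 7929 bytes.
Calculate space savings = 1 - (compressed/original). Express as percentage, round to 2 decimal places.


ratio = compressed/original = 7929/11604 = 0.683299
savings = 1 - ratio = 1 - 0.683299 = 0.316701
as a percentage: 0.316701 * 100 = 31.67%

Space savings = 1 - 7929/11604 = 31.67%


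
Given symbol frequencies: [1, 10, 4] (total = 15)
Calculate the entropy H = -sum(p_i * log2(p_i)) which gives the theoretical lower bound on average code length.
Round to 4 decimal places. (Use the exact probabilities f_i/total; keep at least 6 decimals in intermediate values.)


Per-symbol terms -p_i * log2(p_i) with p_i = f_i/15:
  p = 1/15 = 0.066667: log2(p) = -3.906891, -p*log2(p) = 0.260459
  p = 10/15 = 0.666667: log2(p) = -0.584963, -p*log2(p) = 0.389975
  p = 4/15 = 0.266667: log2(p) = -1.906891, -p*log2(p) = 0.508504
H = 0.260459 + 0.389975 + 0.508504 = 1.158938

H = 1.1589 bits/symbol


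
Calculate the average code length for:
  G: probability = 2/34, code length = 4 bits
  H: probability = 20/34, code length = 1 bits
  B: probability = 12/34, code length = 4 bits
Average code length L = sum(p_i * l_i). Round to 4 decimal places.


Weighted contributions p_i * l_i:
  G: (2/34) * 4 = 8/34
  H: (20/34) * 1 = 20/34
  B: (12/34) * 4 = 48/34
Sum = (8 + 20 + 48)/34 = 76/34

L = 76/34 = 2.2353 bits/symbol


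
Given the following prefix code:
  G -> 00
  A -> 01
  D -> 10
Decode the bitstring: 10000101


Decoding step by step:
Bits 10 -> D
Bits 00 -> G
Bits 01 -> A
Bits 01 -> A


Decoded message: DGAA


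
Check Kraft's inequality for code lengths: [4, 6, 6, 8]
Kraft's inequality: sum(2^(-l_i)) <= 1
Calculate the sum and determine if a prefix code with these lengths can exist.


Sum = 2^(-4) + 2^(-6) + 2^(-6) + 2^(-8)
    = 0.0625 + 0.015625 + 0.015625 + 0.00390625
    = 25/256 = 0.09765625
Since 0.09765625 <= 1, Kraft's inequality IS satisfied.
A prefix code with these lengths CAN exist.

Kraft sum = 0.09765625. Satisfied.


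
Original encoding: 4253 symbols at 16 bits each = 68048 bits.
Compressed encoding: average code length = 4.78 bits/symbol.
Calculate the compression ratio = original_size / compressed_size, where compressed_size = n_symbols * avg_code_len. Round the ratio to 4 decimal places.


original_size = n_symbols * orig_bits = 4253 * 16 = 68048 bits
compressed_size = n_symbols * avg_code_len = 4253 * 4.78 = 20329.34 bits
ratio = original_size / compressed_size = 68048 / 20329.34 = 3.3473

Compression ratio = 3.3473


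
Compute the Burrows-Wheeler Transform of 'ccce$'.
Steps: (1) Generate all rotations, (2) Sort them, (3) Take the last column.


Rotations (sorted):
  0: $ccce -> last char: e
  1: ccce$ -> last char: $
  2: cce$c -> last char: c
  3: ce$cc -> last char: c
  4: e$ccc -> last char: c


BWT = e$ccc


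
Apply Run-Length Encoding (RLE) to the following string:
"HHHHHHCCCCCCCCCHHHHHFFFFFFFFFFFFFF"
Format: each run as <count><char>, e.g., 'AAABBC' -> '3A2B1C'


Scanning runs left to right:
  i=0: run of 'H' x 6 -> '6H'
  i=6: run of 'C' x 9 -> '9C'
  i=15: run of 'H' x 5 -> '5H'
  i=20: run of 'F' x 14 -> '14F'

RLE = 6H9C5H14F


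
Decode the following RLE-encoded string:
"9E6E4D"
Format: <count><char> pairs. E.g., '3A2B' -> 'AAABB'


Expanding each <count><char> pair:
  9E -> 'EEEEEEEEE'
  6E -> 'EEEEEE'
  4D -> 'DDDD'

Decoded = EEEEEEEEEEEEEEEDDDD


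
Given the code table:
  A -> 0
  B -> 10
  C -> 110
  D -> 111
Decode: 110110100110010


Decoding:
110 -> C
110 -> C
10 -> B
0 -> A
110 -> C
0 -> A
10 -> B


Result: CCBACAB


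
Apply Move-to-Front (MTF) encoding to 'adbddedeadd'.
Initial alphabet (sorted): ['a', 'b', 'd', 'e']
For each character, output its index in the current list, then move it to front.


MTF encoding:
'a': index 0 in ['a', 'b', 'd', 'e'] -> ['a', 'b', 'd', 'e']
'd': index 2 in ['a', 'b', 'd', 'e'] -> ['d', 'a', 'b', 'e']
'b': index 2 in ['d', 'a', 'b', 'e'] -> ['b', 'd', 'a', 'e']
'd': index 1 in ['b', 'd', 'a', 'e'] -> ['d', 'b', 'a', 'e']
'd': index 0 in ['d', 'b', 'a', 'e'] -> ['d', 'b', 'a', 'e']
'e': index 3 in ['d', 'b', 'a', 'e'] -> ['e', 'd', 'b', 'a']
'd': index 1 in ['e', 'd', 'b', 'a'] -> ['d', 'e', 'b', 'a']
'e': index 1 in ['d', 'e', 'b', 'a'] -> ['e', 'd', 'b', 'a']
'a': index 3 in ['e', 'd', 'b', 'a'] -> ['a', 'e', 'd', 'b']
'd': index 2 in ['a', 'e', 'd', 'b'] -> ['d', 'a', 'e', 'b']
'd': index 0 in ['d', 'a', 'e', 'b'] -> ['d', 'a', 'e', 'b']


Output: [0, 2, 2, 1, 0, 3, 1, 1, 3, 2, 0]


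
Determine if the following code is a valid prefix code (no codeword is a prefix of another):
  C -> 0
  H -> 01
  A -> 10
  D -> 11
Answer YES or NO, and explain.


Checking each pair (does one codeword prefix another?):
  C='0' vs H='01': prefix -- VIOLATION

NO -- this is NOT a valid prefix code. C (0) is a prefix of H (01).


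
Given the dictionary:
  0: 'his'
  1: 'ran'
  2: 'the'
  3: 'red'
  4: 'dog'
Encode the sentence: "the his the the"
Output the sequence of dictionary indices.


Look up each word in the dictionary:
  'the' -> 2
  'his' -> 0
  'the' -> 2
  'the' -> 2

Encoded: [2, 0, 2, 2]


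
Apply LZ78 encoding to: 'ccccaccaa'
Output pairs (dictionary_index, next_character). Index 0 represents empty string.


LZ78 encoding steps:
Dictionary: {0: ''}
Step 1: w='' (idx 0), next='c' -> output (0, 'c'), add 'c' as idx 1
Step 2: w='c' (idx 1), next='c' -> output (1, 'c'), add 'cc' as idx 2
Step 3: w='c' (idx 1), next='a' -> output (1, 'a'), add 'ca' as idx 3
Step 4: w='cc' (idx 2), next='a' -> output (2, 'a'), add 'cca' as idx 4
Step 5: w='' (idx 0), next='a' -> output (0, 'a'), add 'a' as idx 5


Encoded: [(0, 'c'), (1, 'c'), (1, 'a'), (2, 'a'), (0, 'a')]


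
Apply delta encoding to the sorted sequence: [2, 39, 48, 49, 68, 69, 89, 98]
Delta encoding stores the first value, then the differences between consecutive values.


First value: 2
Deltas:
  39 - 2 = 37
  48 - 39 = 9
  49 - 48 = 1
  68 - 49 = 19
  69 - 68 = 1
  89 - 69 = 20
  98 - 89 = 9


Delta encoded: [2, 37, 9, 1, 19, 1, 20, 9]


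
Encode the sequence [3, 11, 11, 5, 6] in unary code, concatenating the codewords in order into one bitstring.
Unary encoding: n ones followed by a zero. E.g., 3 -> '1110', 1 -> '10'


Encode each number as n ones followed by a terminating 0:
  3 -> 1110 (4 bits)
  11 -> 111111111110 (12 bits)
  11 -> 111111111110 (12 bits)
  5 -> 111110 (6 bits)
  6 -> 1111110 (7 bits)
Total length = 4 + 12 + 12 + 6 + 7 = 41 bits.

Unary([3, 11, 11, 5, 6]) = 11101111111111101111111111101111101111110 (41 bits)


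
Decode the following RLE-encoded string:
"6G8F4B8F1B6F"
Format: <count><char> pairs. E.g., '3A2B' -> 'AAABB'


Expanding each <count><char> pair:
  6G -> 'GGGGGG'
  8F -> 'FFFFFFFF'
  4B -> 'BBBB'
  8F -> 'FFFFFFFF'
  1B -> 'B'
  6F -> 'FFFFFF'

Decoded = GGGGGGFFFFFFFFBBBBFFFFFFFFBFFFFFF


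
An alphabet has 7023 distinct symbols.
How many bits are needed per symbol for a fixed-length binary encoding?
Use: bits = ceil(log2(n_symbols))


log2(7023) = 12.7779
Bracket: 2^12 = 4096 < 7023 <= 2^13 = 8192
So ceil(log2(7023)) = 13

bits = ceil(log2(7023)) = ceil(12.7779) = 13 bits


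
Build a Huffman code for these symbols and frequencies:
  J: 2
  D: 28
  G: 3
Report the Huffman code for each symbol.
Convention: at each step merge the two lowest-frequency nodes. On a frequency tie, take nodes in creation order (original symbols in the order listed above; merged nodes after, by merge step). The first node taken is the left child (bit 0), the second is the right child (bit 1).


Huffman tree construction:
Step 1: Merge J(2) + G(3) = 5
Step 2: Merge (J+G)(5) + D(28) = 33
Read each symbol's code off the tree from the root (left child = 0, right child = 1).

Codes:
  J: 00 (length 2)
  D: 1 (length 1)
  G: 01 (length 2)
Average code length: 38/33 = 1.1515 bits/symbol


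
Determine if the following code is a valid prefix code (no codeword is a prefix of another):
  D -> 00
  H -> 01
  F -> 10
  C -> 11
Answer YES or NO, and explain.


Checking each pair (does one codeword prefix another?):
  D='00' vs H='01': no prefix
  D='00' vs F='10': no prefix
  D='00' vs C='11': no prefix
  H='01' vs D='00': no prefix
  H='01' vs F='10': no prefix
  H='01' vs C='11': no prefix
  F='10' vs D='00': no prefix
  F='10' vs H='01': no prefix
  F='10' vs C='11': no prefix
  C='11' vs D='00': no prefix
  C='11' vs H='01': no prefix
  C='11' vs F='10': no prefix
No violation found over all pairs.

YES -- this is a valid prefix code. No codeword is a prefix of any other codeword.


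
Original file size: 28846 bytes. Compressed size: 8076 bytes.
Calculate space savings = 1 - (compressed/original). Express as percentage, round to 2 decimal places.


ratio = compressed/original = 8076/28846 = 0.279969
savings = 1 - ratio = 1 - 0.279969 = 0.720031
as a percentage: 0.720031 * 100 = 72.0%

Space savings = 1 - 8076/28846 = 72.0%


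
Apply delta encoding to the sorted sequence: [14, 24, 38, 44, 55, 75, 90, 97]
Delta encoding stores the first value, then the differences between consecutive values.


First value: 14
Deltas:
  24 - 14 = 10
  38 - 24 = 14
  44 - 38 = 6
  55 - 44 = 11
  75 - 55 = 20
  90 - 75 = 15
  97 - 90 = 7


Delta encoded: [14, 10, 14, 6, 11, 20, 15, 7]


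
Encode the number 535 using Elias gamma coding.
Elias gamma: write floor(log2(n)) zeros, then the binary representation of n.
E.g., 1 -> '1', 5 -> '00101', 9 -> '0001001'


num_bits = floor(log2(535)) + 1 = 10
leading_zeros = num_bits - 1 = 9
binary(535) = 1000010111

Elias gamma(535) = '000000000' + '1000010111' = 0000000001000010111 (19 bits)


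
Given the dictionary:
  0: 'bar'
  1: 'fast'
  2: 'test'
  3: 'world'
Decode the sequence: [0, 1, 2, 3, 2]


Look up each index in the dictionary:
  0 -> 'bar'
  1 -> 'fast'
  2 -> 'test'
  3 -> 'world'
  2 -> 'test'

Decoded: "bar fast test world test"


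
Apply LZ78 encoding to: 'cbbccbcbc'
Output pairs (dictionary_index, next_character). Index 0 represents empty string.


LZ78 encoding steps:
Dictionary: {0: ''}
Step 1: w='' (idx 0), next='c' -> output (0, 'c'), add 'c' as idx 1
Step 2: w='' (idx 0), next='b' -> output (0, 'b'), add 'b' as idx 2
Step 3: w='b' (idx 2), next='c' -> output (2, 'c'), add 'bc' as idx 3
Step 4: w='c' (idx 1), next='b' -> output (1, 'b'), add 'cb' as idx 4
Step 5: w='cb' (idx 4), next='c' -> output (4, 'c'), add 'cbc' as idx 5


Encoded: [(0, 'c'), (0, 'b'), (2, 'c'), (1, 'b'), (4, 'c')]


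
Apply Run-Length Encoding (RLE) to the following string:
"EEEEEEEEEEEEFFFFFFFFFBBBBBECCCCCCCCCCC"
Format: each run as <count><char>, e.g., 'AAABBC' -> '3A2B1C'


Scanning runs left to right:
  i=0: run of 'E' x 12 -> '12E'
  i=12: run of 'F' x 9 -> '9F'
  i=21: run of 'B' x 5 -> '5B'
  i=26: run of 'E' x 1 -> '1E'
  i=27: run of 'C' x 11 -> '11C'

RLE = 12E9F5B1E11C


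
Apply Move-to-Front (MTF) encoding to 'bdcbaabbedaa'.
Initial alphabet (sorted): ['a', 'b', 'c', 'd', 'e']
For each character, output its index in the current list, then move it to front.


MTF encoding:
'b': index 1 in ['a', 'b', 'c', 'd', 'e'] -> ['b', 'a', 'c', 'd', 'e']
'd': index 3 in ['b', 'a', 'c', 'd', 'e'] -> ['d', 'b', 'a', 'c', 'e']
'c': index 3 in ['d', 'b', 'a', 'c', 'e'] -> ['c', 'd', 'b', 'a', 'e']
'b': index 2 in ['c', 'd', 'b', 'a', 'e'] -> ['b', 'c', 'd', 'a', 'e']
'a': index 3 in ['b', 'c', 'd', 'a', 'e'] -> ['a', 'b', 'c', 'd', 'e']
'a': index 0 in ['a', 'b', 'c', 'd', 'e'] -> ['a', 'b', 'c', 'd', 'e']
'b': index 1 in ['a', 'b', 'c', 'd', 'e'] -> ['b', 'a', 'c', 'd', 'e']
'b': index 0 in ['b', 'a', 'c', 'd', 'e'] -> ['b', 'a', 'c', 'd', 'e']
'e': index 4 in ['b', 'a', 'c', 'd', 'e'] -> ['e', 'b', 'a', 'c', 'd']
'd': index 4 in ['e', 'b', 'a', 'c', 'd'] -> ['d', 'e', 'b', 'a', 'c']
'a': index 3 in ['d', 'e', 'b', 'a', 'c'] -> ['a', 'd', 'e', 'b', 'c']
'a': index 0 in ['a', 'd', 'e', 'b', 'c'] -> ['a', 'd', 'e', 'b', 'c']


Output: [1, 3, 3, 2, 3, 0, 1, 0, 4, 4, 3, 0]


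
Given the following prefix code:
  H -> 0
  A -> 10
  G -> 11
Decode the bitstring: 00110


Decoding step by step:
Bits 0 -> H
Bits 0 -> H
Bits 11 -> G
Bits 0 -> H


Decoded message: HHGH


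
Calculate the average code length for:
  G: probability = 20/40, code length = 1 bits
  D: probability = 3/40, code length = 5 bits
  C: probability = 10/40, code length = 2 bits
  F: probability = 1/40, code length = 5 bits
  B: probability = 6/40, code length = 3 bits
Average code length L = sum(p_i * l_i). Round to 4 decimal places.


Weighted contributions p_i * l_i:
  G: (20/40) * 1 = 20/40
  D: (3/40) * 5 = 15/40
  C: (10/40) * 2 = 20/40
  F: (1/40) * 5 = 5/40
  B: (6/40) * 3 = 18/40
Sum = (20 + 15 + 20 + 5 + 18)/40 = 78/40

L = 78/40 = 1.9500 bits/symbol


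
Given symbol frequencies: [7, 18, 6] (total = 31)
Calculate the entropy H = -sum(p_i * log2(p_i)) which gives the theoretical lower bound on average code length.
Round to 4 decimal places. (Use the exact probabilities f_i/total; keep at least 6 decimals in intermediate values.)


Per-symbol terms -p_i * log2(p_i) with p_i = f_i/31:
  p = 7/31 = 0.225806: log2(p) = -2.146841, -p*log2(p) = 0.484771
  p = 18/31 = 0.580645: log2(p) = -0.784271, -p*log2(p) = 0.455383
  p = 6/31 = 0.193548: log2(p) = -2.369234, -p*log2(p) = 0.458561
H = 0.484771 + 0.455383 + 0.458561 = 1.398715

H = 1.3987 bits/symbol


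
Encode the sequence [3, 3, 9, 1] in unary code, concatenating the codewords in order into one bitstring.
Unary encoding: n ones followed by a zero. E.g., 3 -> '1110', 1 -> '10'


Encode each number as n ones followed by a terminating 0:
  3 -> 1110 (4 bits)
  3 -> 1110 (4 bits)
  9 -> 1111111110 (10 bits)
  1 -> 10 (2 bits)
Total length = 4 + 4 + 10 + 2 = 20 bits.

Unary([3, 3, 9, 1]) = 11101110111111111010 (20 bits)


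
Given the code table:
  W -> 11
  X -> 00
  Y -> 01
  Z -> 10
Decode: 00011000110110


Decoding:
00 -> X
01 -> Y
10 -> Z
00 -> X
11 -> W
01 -> Y
10 -> Z


Result: XYZXWYZ


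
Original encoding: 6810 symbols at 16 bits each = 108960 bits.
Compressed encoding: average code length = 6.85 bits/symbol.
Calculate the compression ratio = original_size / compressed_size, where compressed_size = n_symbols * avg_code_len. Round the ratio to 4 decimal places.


original_size = n_symbols * orig_bits = 6810 * 16 = 108960 bits
compressed_size = n_symbols * avg_code_len = 6810 * 6.85 = 46648.5 bits
ratio = original_size / compressed_size = 108960 / 46648.5 = 2.3358

Compression ratio = 2.3358


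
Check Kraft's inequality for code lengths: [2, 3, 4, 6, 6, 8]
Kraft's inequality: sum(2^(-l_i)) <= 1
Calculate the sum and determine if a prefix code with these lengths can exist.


Sum = 2^(-2) + 2^(-3) + 2^(-4) + 2^(-6) + 2^(-6) + 2^(-8)
    = 0.25 + 0.125 + 0.0625 + 0.015625 + 0.015625 + 0.00390625
    = 121/256 = 0.47265625
Since 0.47265625 <= 1, Kraft's inequality IS satisfied.
A prefix code with these lengths CAN exist.

Kraft sum = 0.47265625. Satisfied.


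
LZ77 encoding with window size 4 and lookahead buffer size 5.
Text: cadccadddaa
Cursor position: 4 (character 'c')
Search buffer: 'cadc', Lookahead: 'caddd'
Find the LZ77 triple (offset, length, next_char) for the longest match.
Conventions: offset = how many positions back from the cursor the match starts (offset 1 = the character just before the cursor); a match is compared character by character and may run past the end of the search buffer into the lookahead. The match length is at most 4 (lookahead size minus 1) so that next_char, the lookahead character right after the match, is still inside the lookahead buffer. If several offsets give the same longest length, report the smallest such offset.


Try each offset into the search buffer:
  offset=1 (pos 3, char 'c'): match length 1
  offset=2 (pos 2, char 'd'): match length 0
  offset=3 (pos 1, char 'a'): match length 0
  offset=4 (pos 0, char 'c'): match length 3
Longest match has length 3 at offset 4.
next_char = character at position 4 + 3 = 7 -> 'd'

Best match: offset=4, length=3 (matching 'cad' starting at position 0)
LZ77 triple: (4, 3, 'd')


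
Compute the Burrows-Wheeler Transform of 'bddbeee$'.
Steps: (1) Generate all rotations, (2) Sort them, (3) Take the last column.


Rotations (sorted):
  0: $bddbeee -> last char: e
  1: bddbeee$ -> last char: $
  2: beee$bdd -> last char: d
  3: dbeee$bd -> last char: d
  4: ddbeee$b -> last char: b
  5: e$bddbee -> last char: e
  6: ee$bddbe -> last char: e
  7: eee$bddb -> last char: b


BWT = e$ddbeeb


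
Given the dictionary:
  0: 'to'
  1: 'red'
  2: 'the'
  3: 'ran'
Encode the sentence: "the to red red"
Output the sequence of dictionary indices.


Look up each word in the dictionary:
  'the' -> 2
  'to' -> 0
  'red' -> 1
  'red' -> 1

Encoded: [2, 0, 1, 1]


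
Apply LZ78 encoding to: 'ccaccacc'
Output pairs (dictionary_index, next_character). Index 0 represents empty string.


LZ78 encoding steps:
Dictionary: {0: ''}
Step 1: w='' (idx 0), next='c' -> output (0, 'c'), add 'c' as idx 1
Step 2: w='c' (idx 1), next='a' -> output (1, 'a'), add 'ca' as idx 2
Step 3: w='c' (idx 1), next='c' -> output (1, 'c'), add 'cc' as idx 3
Step 4: w='' (idx 0), next='a' -> output (0, 'a'), add 'a' as idx 4
Step 5: w='cc' (idx 3), end of input -> output (3, '')


Encoded: [(0, 'c'), (1, 'a'), (1, 'c'), (0, 'a'), (3, '')]


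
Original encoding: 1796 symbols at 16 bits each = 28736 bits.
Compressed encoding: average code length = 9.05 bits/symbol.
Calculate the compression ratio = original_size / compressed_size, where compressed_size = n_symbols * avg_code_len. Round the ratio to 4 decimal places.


original_size = n_symbols * orig_bits = 1796 * 16 = 28736 bits
compressed_size = n_symbols * avg_code_len = 1796 * 9.05 = 16253.8 bits
ratio = original_size / compressed_size = 28736 / 16253.8 = 1.768

Compression ratio = 1.768


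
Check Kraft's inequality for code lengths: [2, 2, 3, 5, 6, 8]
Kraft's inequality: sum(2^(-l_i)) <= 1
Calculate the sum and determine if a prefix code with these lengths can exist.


Sum = 2^(-2) + 2^(-2) + 2^(-3) + 2^(-5) + 2^(-6) + 2^(-8)
    = 0.25 + 0.25 + 0.125 + 0.03125 + 0.015625 + 0.00390625
    = 173/256 = 0.67578125
Since 0.67578125 <= 1, Kraft's inequality IS satisfied.
A prefix code with these lengths CAN exist.

Kraft sum = 0.67578125. Satisfied.


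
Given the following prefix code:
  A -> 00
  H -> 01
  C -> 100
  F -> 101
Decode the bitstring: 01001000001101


Decoding step by step:
Bits 01 -> H
Bits 00 -> A
Bits 100 -> C
Bits 00 -> A
Bits 01 -> H
Bits 101 -> F


Decoded message: HACAHF


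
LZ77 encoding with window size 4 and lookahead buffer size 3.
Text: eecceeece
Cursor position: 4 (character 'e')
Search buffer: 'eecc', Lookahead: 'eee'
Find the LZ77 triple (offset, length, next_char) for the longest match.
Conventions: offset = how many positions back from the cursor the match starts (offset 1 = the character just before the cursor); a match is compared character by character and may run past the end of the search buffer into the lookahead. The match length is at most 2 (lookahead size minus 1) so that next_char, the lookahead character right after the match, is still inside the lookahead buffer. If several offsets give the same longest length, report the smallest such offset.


Try each offset into the search buffer:
  offset=1 (pos 3, char 'c'): match length 0
  offset=2 (pos 2, char 'c'): match length 0
  offset=3 (pos 1, char 'e'): match length 1
  offset=4 (pos 0, char 'e'): match length 2
Longest match has length 2 at offset 4.
next_char = character at position 4 + 2 = 6 -> 'e'

Best match: offset=4, length=2 (matching 'ee' starting at position 0)
LZ77 triple: (4, 2, 'e')


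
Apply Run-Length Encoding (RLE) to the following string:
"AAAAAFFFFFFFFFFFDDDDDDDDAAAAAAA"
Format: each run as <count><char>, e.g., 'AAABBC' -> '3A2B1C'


Scanning runs left to right:
  i=0: run of 'A' x 5 -> '5A'
  i=5: run of 'F' x 11 -> '11F'
  i=16: run of 'D' x 8 -> '8D'
  i=24: run of 'A' x 7 -> '7A'

RLE = 5A11F8D7A


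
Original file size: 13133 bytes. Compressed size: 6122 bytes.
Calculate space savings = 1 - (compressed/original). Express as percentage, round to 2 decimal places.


ratio = compressed/original = 6122/13133 = 0.466154
savings = 1 - ratio = 1 - 0.466154 = 0.533846
as a percentage: 0.533846 * 100 = 53.38%

Space savings = 1 - 6122/13133 = 53.38%


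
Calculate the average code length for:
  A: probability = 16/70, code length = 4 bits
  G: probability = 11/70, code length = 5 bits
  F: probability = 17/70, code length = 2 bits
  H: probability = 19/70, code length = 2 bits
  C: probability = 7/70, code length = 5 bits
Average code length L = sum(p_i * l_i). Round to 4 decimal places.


Weighted contributions p_i * l_i:
  A: (16/70) * 4 = 64/70
  G: (11/70) * 5 = 55/70
  F: (17/70) * 2 = 34/70
  H: (19/70) * 2 = 38/70
  C: (7/70) * 5 = 35/70
Sum = (64 + 55 + 34 + 38 + 35)/70 = 226/70

L = 226/70 = 3.2286 bits/symbol


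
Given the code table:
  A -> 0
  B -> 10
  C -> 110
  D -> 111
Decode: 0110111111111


Decoding:
0 -> A
110 -> C
111 -> D
111 -> D
111 -> D


Result: ACDDD


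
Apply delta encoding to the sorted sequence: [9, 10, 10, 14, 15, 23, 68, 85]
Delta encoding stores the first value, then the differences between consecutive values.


First value: 9
Deltas:
  10 - 9 = 1
  10 - 10 = 0
  14 - 10 = 4
  15 - 14 = 1
  23 - 15 = 8
  68 - 23 = 45
  85 - 68 = 17


Delta encoded: [9, 1, 0, 4, 1, 8, 45, 17]


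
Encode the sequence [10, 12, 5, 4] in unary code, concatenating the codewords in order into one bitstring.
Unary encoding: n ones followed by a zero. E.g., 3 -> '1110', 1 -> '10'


Encode each number as n ones followed by a terminating 0:
  10 -> 11111111110 (11 bits)
  12 -> 1111111111110 (13 bits)
  5 -> 111110 (6 bits)
  4 -> 11110 (5 bits)
Total length = 11 + 13 + 6 + 5 = 35 bits.

Unary([10, 12, 5, 4]) = 11111111110111111111111011111011110 (35 bits)


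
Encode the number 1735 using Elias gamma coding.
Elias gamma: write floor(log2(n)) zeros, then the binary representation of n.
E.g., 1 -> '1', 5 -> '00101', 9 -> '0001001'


num_bits = floor(log2(1735)) + 1 = 11
leading_zeros = num_bits - 1 = 10
binary(1735) = 11011000111

Elias gamma(1735) = '0000000000' + '11011000111' = 000000000011011000111 (21 bits)


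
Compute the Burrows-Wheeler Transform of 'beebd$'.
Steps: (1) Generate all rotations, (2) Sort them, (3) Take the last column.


Rotations (sorted):
  0: $beebd -> last char: d
  1: bd$bee -> last char: e
  2: beebd$ -> last char: $
  3: d$beeb -> last char: b
  4: ebd$be -> last char: e
  5: eebd$b -> last char: b


BWT = de$beb


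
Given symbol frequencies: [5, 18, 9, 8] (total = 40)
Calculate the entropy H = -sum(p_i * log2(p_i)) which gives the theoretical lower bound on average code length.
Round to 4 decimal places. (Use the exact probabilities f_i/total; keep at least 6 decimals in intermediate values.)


Per-symbol terms -p_i * log2(p_i) with p_i = f_i/40:
  p = 5/40 = 0.125000: log2(p) = -3.000000, -p*log2(p) = 0.375000
  p = 18/40 = 0.450000: log2(p) = -1.152003, -p*log2(p) = 0.518401
  p = 9/40 = 0.225000: log2(p) = -2.152003, -p*log2(p) = 0.484201
  p = 8/40 = 0.200000: log2(p) = -2.321928, -p*log2(p) = 0.464386
H = 0.375000 + 0.518401 + 0.484201 + 0.464386 = 1.841988

H = 1.842 bits/symbol


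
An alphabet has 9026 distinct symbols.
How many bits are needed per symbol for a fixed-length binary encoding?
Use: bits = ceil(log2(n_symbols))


log2(9026) = 13.1399
Bracket: 2^13 = 8192 < 9026 <= 2^14 = 16384
So ceil(log2(9026)) = 14

bits = ceil(log2(9026)) = ceil(13.1399) = 14 bits


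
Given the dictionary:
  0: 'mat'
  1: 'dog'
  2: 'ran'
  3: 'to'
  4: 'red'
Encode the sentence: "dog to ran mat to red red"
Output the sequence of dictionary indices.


Look up each word in the dictionary:
  'dog' -> 1
  'to' -> 3
  'ran' -> 2
  'mat' -> 0
  'to' -> 3
  'red' -> 4
  'red' -> 4

Encoded: [1, 3, 2, 0, 3, 4, 4]


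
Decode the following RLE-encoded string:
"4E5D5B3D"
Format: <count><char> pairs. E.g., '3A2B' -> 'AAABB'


Expanding each <count><char> pair:
  4E -> 'EEEE'
  5D -> 'DDDDD'
  5B -> 'BBBBB'
  3D -> 'DDD'

Decoded = EEEEDDDDDBBBBBDDD


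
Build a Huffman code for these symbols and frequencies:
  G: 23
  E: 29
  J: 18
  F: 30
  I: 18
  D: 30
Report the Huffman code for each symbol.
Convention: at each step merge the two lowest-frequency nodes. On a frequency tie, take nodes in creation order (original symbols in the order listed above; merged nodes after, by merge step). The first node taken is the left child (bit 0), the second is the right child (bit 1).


Huffman tree construction:
Step 1: Merge J(18) + I(18) = 36
Step 2: Merge G(23) + E(29) = 52
Step 3: Merge F(30) + D(30) = 60
Step 4: Merge (J+I)(36) + (G+E)(52) = 88
Step 5: Merge (F+D)(60) + ((J+I)+(G+E))(88) = 148
Read each symbol's code off the tree from the root (left child = 0, right child = 1).

Codes:
  G: 110 (length 3)
  E: 111 (length 3)
  J: 100 (length 3)
  F: 00 (length 2)
  I: 101 (length 3)
  D: 01 (length 2)
Average code length: 384/148 = 2.5946 bits/symbol


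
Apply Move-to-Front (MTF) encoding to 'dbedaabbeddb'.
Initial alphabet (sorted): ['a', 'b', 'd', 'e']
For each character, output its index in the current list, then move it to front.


MTF encoding:
'd': index 2 in ['a', 'b', 'd', 'e'] -> ['d', 'a', 'b', 'e']
'b': index 2 in ['d', 'a', 'b', 'e'] -> ['b', 'd', 'a', 'e']
'e': index 3 in ['b', 'd', 'a', 'e'] -> ['e', 'b', 'd', 'a']
'd': index 2 in ['e', 'b', 'd', 'a'] -> ['d', 'e', 'b', 'a']
'a': index 3 in ['d', 'e', 'b', 'a'] -> ['a', 'd', 'e', 'b']
'a': index 0 in ['a', 'd', 'e', 'b'] -> ['a', 'd', 'e', 'b']
'b': index 3 in ['a', 'd', 'e', 'b'] -> ['b', 'a', 'd', 'e']
'b': index 0 in ['b', 'a', 'd', 'e'] -> ['b', 'a', 'd', 'e']
'e': index 3 in ['b', 'a', 'd', 'e'] -> ['e', 'b', 'a', 'd']
'd': index 3 in ['e', 'b', 'a', 'd'] -> ['d', 'e', 'b', 'a']
'd': index 0 in ['d', 'e', 'b', 'a'] -> ['d', 'e', 'b', 'a']
'b': index 2 in ['d', 'e', 'b', 'a'] -> ['b', 'd', 'e', 'a']


Output: [2, 2, 3, 2, 3, 0, 3, 0, 3, 3, 0, 2]


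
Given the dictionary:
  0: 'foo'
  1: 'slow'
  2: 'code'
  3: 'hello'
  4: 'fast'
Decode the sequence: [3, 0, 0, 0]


Look up each index in the dictionary:
  3 -> 'hello'
  0 -> 'foo'
  0 -> 'foo'
  0 -> 'foo'

Decoded: "hello foo foo foo"


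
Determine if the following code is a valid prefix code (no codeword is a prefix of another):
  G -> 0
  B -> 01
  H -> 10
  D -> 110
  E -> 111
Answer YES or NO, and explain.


Checking each pair (does one codeword prefix another?):
  G='0' vs B='01': prefix -- VIOLATION

NO -- this is NOT a valid prefix code. G (0) is a prefix of B (01).


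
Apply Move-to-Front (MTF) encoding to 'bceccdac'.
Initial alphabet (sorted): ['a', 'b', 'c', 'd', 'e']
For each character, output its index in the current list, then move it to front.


MTF encoding:
'b': index 1 in ['a', 'b', 'c', 'd', 'e'] -> ['b', 'a', 'c', 'd', 'e']
'c': index 2 in ['b', 'a', 'c', 'd', 'e'] -> ['c', 'b', 'a', 'd', 'e']
'e': index 4 in ['c', 'b', 'a', 'd', 'e'] -> ['e', 'c', 'b', 'a', 'd']
'c': index 1 in ['e', 'c', 'b', 'a', 'd'] -> ['c', 'e', 'b', 'a', 'd']
'c': index 0 in ['c', 'e', 'b', 'a', 'd'] -> ['c', 'e', 'b', 'a', 'd']
'd': index 4 in ['c', 'e', 'b', 'a', 'd'] -> ['d', 'c', 'e', 'b', 'a']
'a': index 4 in ['d', 'c', 'e', 'b', 'a'] -> ['a', 'd', 'c', 'e', 'b']
'c': index 2 in ['a', 'd', 'c', 'e', 'b'] -> ['c', 'a', 'd', 'e', 'b']


Output: [1, 2, 4, 1, 0, 4, 4, 2]


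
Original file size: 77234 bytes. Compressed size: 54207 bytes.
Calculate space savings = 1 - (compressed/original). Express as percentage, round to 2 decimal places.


ratio = compressed/original = 54207/77234 = 0.701854
savings = 1 - ratio = 1 - 0.701854 = 0.298146
as a percentage: 0.298146 * 100 = 29.81%

Space savings = 1 - 54207/77234 = 29.81%


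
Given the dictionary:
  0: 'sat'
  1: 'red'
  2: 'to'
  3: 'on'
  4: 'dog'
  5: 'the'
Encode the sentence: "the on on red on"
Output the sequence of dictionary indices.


Look up each word in the dictionary:
  'the' -> 5
  'on' -> 3
  'on' -> 3
  'red' -> 1
  'on' -> 3

Encoded: [5, 3, 3, 1, 3]


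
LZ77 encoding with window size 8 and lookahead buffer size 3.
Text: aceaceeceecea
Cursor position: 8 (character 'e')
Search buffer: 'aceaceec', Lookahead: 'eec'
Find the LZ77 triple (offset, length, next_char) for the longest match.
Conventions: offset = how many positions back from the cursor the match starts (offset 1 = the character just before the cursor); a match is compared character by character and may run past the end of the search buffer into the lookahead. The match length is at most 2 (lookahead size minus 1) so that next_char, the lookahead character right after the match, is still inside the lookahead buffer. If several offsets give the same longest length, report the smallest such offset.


Try each offset into the search buffer:
  offset=1 (pos 7, char 'c'): match length 0
  offset=2 (pos 6, char 'e'): match length 1
  offset=3 (pos 5, char 'e'): match length 2
  offset=4 (pos 4, char 'c'): match length 0
  offset=5 (pos 3, char 'a'): match length 0
  offset=6 (pos 2, char 'e'): match length 1
  offset=7 (pos 1, char 'c'): match length 0
  offset=8 (pos 0, char 'a'): match length 0
Longest match has length 2 at offset 3.
next_char = character at position 8 + 2 = 10 -> 'c'

Best match: offset=3, length=2 (matching 'ee' starting at position 5)
LZ77 triple: (3, 2, 'c')


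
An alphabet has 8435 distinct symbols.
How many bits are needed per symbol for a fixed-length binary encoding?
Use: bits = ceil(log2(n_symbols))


log2(8435) = 13.0422
Bracket: 2^13 = 8192 < 8435 <= 2^14 = 16384
So ceil(log2(8435)) = 14

bits = ceil(log2(8435)) = ceil(13.0422) = 14 bits


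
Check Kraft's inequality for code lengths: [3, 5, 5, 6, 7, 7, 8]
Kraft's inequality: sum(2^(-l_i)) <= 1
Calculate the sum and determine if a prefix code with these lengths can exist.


Sum = 2^(-3) + 2^(-5) + 2^(-5) + 2^(-6) + 2^(-7) + 2^(-7) + 2^(-8)
    = 0.125 + 0.03125 + 0.03125 + 0.015625 + 0.0078125 + 0.0078125 + 0.00390625
    = 57/256 = 0.22265625
Since 0.22265625 <= 1, Kraft's inequality IS satisfied.
A prefix code with these lengths CAN exist.

Kraft sum = 0.22265625. Satisfied.


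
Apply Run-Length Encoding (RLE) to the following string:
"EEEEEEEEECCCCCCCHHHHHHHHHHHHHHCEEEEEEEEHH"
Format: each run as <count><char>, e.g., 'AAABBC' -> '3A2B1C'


Scanning runs left to right:
  i=0: run of 'E' x 9 -> '9E'
  i=9: run of 'C' x 7 -> '7C'
  i=16: run of 'H' x 14 -> '14H'
  i=30: run of 'C' x 1 -> '1C'
  i=31: run of 'E' x 8 -> '8E'
  i=39: run of 'H' x 2 -> '2H'

RLE = 9E7C14H1C8E2H


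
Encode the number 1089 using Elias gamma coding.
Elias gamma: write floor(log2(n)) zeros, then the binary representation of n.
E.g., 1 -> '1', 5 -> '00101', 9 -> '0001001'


num_bits = floor(log2(1089)) + 1 = 11
leading_zeros = num_bits - 1 = 10
binary(1089) = 10001000001

Elias gamma(1089) = '0000000000' + '10001000001' = 000000000010001000001 (21 bits)


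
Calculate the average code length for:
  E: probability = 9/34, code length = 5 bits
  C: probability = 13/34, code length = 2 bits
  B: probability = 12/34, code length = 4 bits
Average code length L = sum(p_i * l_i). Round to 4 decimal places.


Weighted contributions p_i * l_i:
  E: (9/34) * 5 = 45/34
  C: (13/34) * 2 = 26/34
  B: (12/34) * 4 = 48/34
Sum = (45 + 26 + 48)/34 = 119/34

L = 119/34 = 3.5000 bits/symbol


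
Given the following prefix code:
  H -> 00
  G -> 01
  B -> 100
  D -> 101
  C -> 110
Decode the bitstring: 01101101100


Decoding step by step:
Bits 01 -> G
Bits 101 -> D
Bits 101 -> D
Bits 100 -> B


Decoded message: GDDB


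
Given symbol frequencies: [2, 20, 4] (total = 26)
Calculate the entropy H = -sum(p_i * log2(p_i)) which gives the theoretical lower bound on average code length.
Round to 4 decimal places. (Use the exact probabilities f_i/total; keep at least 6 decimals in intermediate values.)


Per-symbol terms -p_i * log2(p_i) with p_i = f_i/26:
  p = 2/26 = 0.076923: log2(p) = -3.700440, -p*log2(p) = 0.284649
  p = 20/26 = 0.769231: log2(p) = -0.378512, -p*log2(p) = 0.291163
  p = 4/26 = 0.153846: log2(p) = -2.700440, -p*log2(p) = 0.415452
H = 0.284649 + 0.291163 + 0.415452 = 0.991264

H = 0.9913 bits/symbol


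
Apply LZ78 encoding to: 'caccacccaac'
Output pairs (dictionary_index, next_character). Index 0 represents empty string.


LZ78 encoding steps:
Dictionary: {0: ''}
Step 1: w='' (idx 0), next='c' -> output (0, 'c'), add 'c' as idx 1
Step 2: w='' (idx 0), next='a' -> output (0, 'a'), add 'a' as idx 2
Step 3: w='c' (idx 1), next='c' -> output (1, 'c'), add 'cc' as idx 3
Step 4: w='a' (idx 2), next='c' -> output (2, 'c'), add 'ac' as idx 4
Step 5: w='cc' (idx 3), next='a' -> output (3, 'a'), add 'cca' as idx 5
Step 6: w='ac' (idx 4), end of input -> output (4, '')


Encoded: [(0, 'c'), (0, 'a'), (1, 'c'), (2, 'c'), (3, 'a'), (4, '')]


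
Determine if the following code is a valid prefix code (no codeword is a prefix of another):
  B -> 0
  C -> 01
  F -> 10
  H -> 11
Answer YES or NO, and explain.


Checking each pair (does one codeword prefix another?):
  B='0' vs C='01': prefix -- VIOLATION

NO -- this is NOT a valid prefix code. B (0) is a prefix of C (01).


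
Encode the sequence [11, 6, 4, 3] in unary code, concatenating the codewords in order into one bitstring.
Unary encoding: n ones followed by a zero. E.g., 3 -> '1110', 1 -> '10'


Encode each number as n ones followed by a terminating 0:
  11 -> 111111111110 (12 bits)
  6 -> 1111110 (7 bits)
  4 -> 11110 (5 bits)
  3 -> 1110 (4 bits)
Total length = 12 + 7 + 5 + 4 = 28 bits.

Unary([11, 6, 4, 3]) = 1111111111101111110111101110 (28 bits)


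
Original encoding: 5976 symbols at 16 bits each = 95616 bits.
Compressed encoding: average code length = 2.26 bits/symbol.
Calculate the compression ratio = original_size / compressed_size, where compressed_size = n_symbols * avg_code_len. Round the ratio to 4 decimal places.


original_size = n_symbols * orig_bits = 5976 * 16 = 95616 bits
compressed_size = n_symbols * avg_code_len = 5976 * 2.26 = 13505.76 bits
ratio = original_size / compressed_size = 95616 / 13505.76 = 7.0796

Compression ratio = 7.0796


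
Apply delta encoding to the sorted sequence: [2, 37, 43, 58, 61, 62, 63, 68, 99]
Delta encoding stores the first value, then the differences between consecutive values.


First value: 2
Deltas:
  37 - 2 = 35
  43 - 37 = 6
  58 - 43 = 15
  61 - 58 = 3
  62 - 61 = 1
  63 - 62 = 1
  68 - 63 = 5
  99 - 68 = 31


Delta encoded: [2, 35, 6, 15, 3, 1, 1, 5, 31]


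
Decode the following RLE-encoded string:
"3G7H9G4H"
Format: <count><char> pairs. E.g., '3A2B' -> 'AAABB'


Expanding each <count><char> pair:
  3G -> 'GGG'
  7H -> 'HHHHHHH'
  9G -> 'GGGGGGGGG'
  4H -> 'HHHH'

Decoded = GGGHHHHHHHGGGGGGGGGHHHH


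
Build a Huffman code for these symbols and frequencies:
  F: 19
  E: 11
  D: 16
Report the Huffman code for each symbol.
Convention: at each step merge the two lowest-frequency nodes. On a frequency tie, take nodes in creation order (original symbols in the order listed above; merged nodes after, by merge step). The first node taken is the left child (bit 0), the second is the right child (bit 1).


Huffman tree construction:
Step 1: Merge E(11) + D(16) = 27
Step 2: Merge F(19) + (E+D)(27) = 46
Read each symbol's code off the tree from the root (left child = 0, right child = 1).

Codes:
  F: 0 (length 1)
  E: 10 (length 2)
  D: 11 (length 2)
Average code length: 73/46 = 1.5870 bits/symbol


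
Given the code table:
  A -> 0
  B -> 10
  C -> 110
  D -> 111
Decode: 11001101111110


Decoding:
110 -> C
0 -> A
110 -> C
111 -> D
111 -> D
0 -> A


Result: CACDDA


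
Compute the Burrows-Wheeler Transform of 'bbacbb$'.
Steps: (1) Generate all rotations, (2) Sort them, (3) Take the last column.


Rotations (sorted):
  0: $bbacbb -> last char: b
  1: acbb$bb -> last char: b
  2: b$bbacb -> last char: b
  3: bacbb$b -> last char: b
  4: bb$bbac -> last char: c
  5: bbacbb$ -> last char: $
  6: cbb$bba -> last char: a


BWT = bbbbc$a


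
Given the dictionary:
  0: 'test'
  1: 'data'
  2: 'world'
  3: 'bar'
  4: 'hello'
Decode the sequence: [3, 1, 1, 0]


Look up each index in the dictionary:
  3 -> 'bar'
  1 -> 'data'
  1 -> 'data'
  0 -> 'test'

Decoded: "bar data data test"


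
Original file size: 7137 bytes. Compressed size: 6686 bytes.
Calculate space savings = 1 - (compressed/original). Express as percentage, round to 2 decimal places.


ratio = compressed/original = 6686/7137 = 0.936808
savings = 1 - ratio = 1 - 0.936808 = 0.063192
as a percentage: 0.063192 * 100 = 6.32%

Space savings = 1 - 6686/7137 = 6.32%


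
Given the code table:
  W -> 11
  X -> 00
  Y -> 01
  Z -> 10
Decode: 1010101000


Decoding:
10 -> Z
10 -> Z
10 -> Z
10 -> Z
00 -> X


Result: ZZZZX


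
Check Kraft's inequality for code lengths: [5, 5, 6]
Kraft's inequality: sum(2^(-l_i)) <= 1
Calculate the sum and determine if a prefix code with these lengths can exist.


Sum = 2^(-5) + 2^(-5) + 2^(-6)
    = 0.03125 + 0.03125 + 0.015625
    = 5/64 = 0.078125
Since 0.078125 <= 1, Kraft's inequality IS satisfied.
A prefix code with these lengths CAN exist.

Kraft sum = 0.078125. Satisfied.


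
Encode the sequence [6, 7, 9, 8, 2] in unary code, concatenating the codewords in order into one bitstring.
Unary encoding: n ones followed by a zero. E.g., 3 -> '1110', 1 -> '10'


Encode each number as n ones followed by a terminating 0:
  6 -> 1111110 (7 bits)
  7 -> 11111110 (8 bits)
  9 -> 1111111110 (10 bits)
  8 -> 111111110 (9 bits)
  2 -> 110 (3 bits)
Total length = 7 + 8 + 10 + 9 + 3 = 37 bits.

Unary([6, 7, 9, 8, 2]) = 1111110111111101111111110111111110110 (37 bits)


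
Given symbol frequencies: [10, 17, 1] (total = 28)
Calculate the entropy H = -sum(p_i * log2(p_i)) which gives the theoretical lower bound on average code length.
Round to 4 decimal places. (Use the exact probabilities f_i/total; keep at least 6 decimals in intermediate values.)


Per-symbol terms -p_i * log2(p_i) with p_i = f_i/28:
  p = 10/28 = 0.357143: log2(p) = -1.485427, -p*log2(p) = 0.530510
  p = 17/28 = 0.607143: log2(p) = -0.719892, -p*log2(p) = 0.437077
  p = 1/28 = 0.035714: log2(p) = -4.807355, -p*log2(p) = 0.171691
H = 0.530510 + 0.437077 + 0.171691 = 1.139278

H = 1.1393 bits/symbol
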